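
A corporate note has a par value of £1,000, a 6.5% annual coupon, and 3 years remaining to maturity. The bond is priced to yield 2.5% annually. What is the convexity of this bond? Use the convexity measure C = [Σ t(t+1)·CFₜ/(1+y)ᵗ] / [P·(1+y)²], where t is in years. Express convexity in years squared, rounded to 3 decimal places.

With y = 0.025:
  t   CF        PV=CF/(1+0.025)^t    t·PV        t(t+1)·PV
  1        65.00        63.4146        63.4146         126.8293
  2        65.00        61.8679       123.7359         371.2076
  3     1,065.00       988.9584     2,966.8751      11,867.5005
  Σ                  1,114.2409     3,154.0256      12,365.5374
P = 1,114.2409.
Convexity = Σ t(t+1)·PV / [P·(1+y)²] = 12,365.5374 / (1,114.2409 × 1.050625) = 10.56297.

10.563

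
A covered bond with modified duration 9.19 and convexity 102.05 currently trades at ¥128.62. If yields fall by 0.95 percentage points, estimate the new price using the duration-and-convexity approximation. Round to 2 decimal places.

¥140.44

Duration effect: -D_mod·Δy = -9.19 × (-0.0095) = +0.087305
Convexity effect: ½·C·(Δy)² = 0.5 × 102.05 × (-0.0095)² = +0.00460500625
ΔP/P ≈ +0.087305 + 0.00460500625 = +0.09191000625
New price ≈ 128.62 × (1 + 0.09191000625) = 140.441465003875.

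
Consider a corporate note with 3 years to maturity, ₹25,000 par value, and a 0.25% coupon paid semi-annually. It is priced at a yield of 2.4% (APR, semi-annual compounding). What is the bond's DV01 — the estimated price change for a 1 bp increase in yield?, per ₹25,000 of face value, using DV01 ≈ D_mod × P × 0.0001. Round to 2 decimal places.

Periodic yield y = 0.012.
  t   CF        PV=CF/(1+0.012)^t    t·PV
  1        31.25        30.8794        30.8794
  2        31.25        30.5133        61.0266
  3        31.25        30.1515        90.4544
  4        31.25        29.7939       119.1758
  5        31.25        29.4407       147.2033
  6    25,031.25    23,302.3361   139,814.0168
  Σ                 23,453.1149   140,262.7563
P = 23,453.1149; D_Mac = 5.98056 half-year periods = 2.99028 yrs; D_mod = 2.95482 yrs.
DV01 ≈ 2.95482 × 23,453.1149 × 0.0001 = 6.929978.

₹6.93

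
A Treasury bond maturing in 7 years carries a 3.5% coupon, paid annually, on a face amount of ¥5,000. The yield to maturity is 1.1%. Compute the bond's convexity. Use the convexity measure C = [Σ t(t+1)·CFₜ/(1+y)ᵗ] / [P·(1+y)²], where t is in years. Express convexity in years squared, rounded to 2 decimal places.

With y = 0.011:
  t   CF        PV=CF/(1+0.011)^t    t·PV        t(t+1)·PV
  1       175.00       173.0959       173.0959         346.1919
  2       175.00       171.2126       342.4252       1,027.2756
  3       175.00       169.3498       508.0493       2,032.1971
  4       175.00       167.5072       670.0287       3,350.1436
  5       175.00       165.6846       828.4232       4,970.5395
  6       175.00       163.8819       983.2917       6,883.0418
  7     5,175.00     4,793.4948    33,554.4639     268,435.7115
  Σ                  5,804.2269    37,059.7780     287,045.1010
P = 5,804.2269.
Convexity = Σ t(t+1)·PV / [P·(1+y)²] = 287,045.1010 / (5,804.2269 × 1.022121) = 48.38419.

48.38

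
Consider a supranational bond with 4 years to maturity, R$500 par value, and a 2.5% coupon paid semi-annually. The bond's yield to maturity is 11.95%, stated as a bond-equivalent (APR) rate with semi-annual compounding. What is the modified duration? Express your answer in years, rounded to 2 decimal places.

Periodic yield y = 0.05975. First find Macaulay duration:
  t   CF        PV=CF/(1+0.05975)^t    t·PV
  1         6.25         5.8976         5.8976
  2         6.25         5.5651        11.1302
  3         6.25         5.2513        15.7540
  4         6.25         4.9553        19.8210
  5         6.25         4.6759        23.3794
  6         6.25         4.4122        26.4735
  7         6.25         4.1635        29.1443
  8       506.25       318.2274     2,545.8196
  Σ                    353.1484     2,677.4196
P = 353.1484; Macaulay duration = 2,677.4196 / 353.1484 = 7.58157 half-year periods = 3.79079 years.
Modified duration = D_Mac / (1 + y) = 3.79079 / 1.05975 = 3.57706 years.

3.58 years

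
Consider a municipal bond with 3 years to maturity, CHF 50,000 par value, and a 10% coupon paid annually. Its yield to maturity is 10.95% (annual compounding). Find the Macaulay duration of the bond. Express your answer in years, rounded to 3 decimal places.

Periodic yield y = 0.1095. Discount each cash flow and weight by its year:
  t   CF        PV=CF/(1+0.1095)^t    t·PV
  1     5,000.00     4,506.5345     4,506.5345
  2     5,000.00     4,061.7706     8,123.5412
  3    55,000.00    40,269.9203   120,809.7608
  Σ                 48,838.2253   133,439.8365
Price P = Σ PV = 48,838.2253.
Macaulay duration = Σ(t·PV) / P = 133,439.8365 / 48,838.2253 = 2.73228 years.

2.732 years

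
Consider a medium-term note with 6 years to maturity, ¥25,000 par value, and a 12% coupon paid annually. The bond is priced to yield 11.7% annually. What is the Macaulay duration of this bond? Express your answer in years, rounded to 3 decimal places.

Periodic yield y = 0.117. Discount each cash flow and weight by its year:
  t   CF        PV=CF/(1+0.117)^t    t·PV
  1     3,000.00     2,685.7654     2,685.7654
  2     3,000.00     2,404.4453     4,808.8907
  3     3,000.00     2,152.5921     6,457.7762
  4     3,000.00     1,927.1191     7,708.4765
  5     3,000.00     1,725.2633     8,626.3166
  6    28,000.00    14,415.8081    86,494.8486
  Σ                 25,310.9934   116,782.0741
Price P = Σ PV = 25,310.9934.
Macaulay duration = Σ(t·PV) / P = 116,782.0741 / 25,310.9934 = 4.61389 years.

4.614 years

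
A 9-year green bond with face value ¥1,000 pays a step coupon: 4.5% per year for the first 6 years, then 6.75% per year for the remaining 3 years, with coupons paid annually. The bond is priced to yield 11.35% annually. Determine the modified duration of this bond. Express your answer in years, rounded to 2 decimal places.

6.45 years

Periodic yield y = 0.1135. First find Macaulay duration:
  t   CF        PV=CF/(1+0.1135)^t    t·PV
  1        45.00        40.4131        40.4131
  2        45.00        36.2938        72.5875
  3        45.00        32.5943        97.7829
  4        45.00        29.2719       117.0878
  5        45.00        26.2882       131.4412
  6        45.00        23.6087       141.6519
  7        67.50        31.8033       222.6231
  8        67.50        28.5616       228.4925
  9     1,067.50       405.6541     3,650.8871
  Σ                    654.4890     4,702.9672
P = 654.4890; Macaulay duration = 4,702.9672 / 654.4890 = 7.18571 years.
Modified duration = D_Mac / (1 + y) = 7.18571 / 1.1135 = 6.45326 years.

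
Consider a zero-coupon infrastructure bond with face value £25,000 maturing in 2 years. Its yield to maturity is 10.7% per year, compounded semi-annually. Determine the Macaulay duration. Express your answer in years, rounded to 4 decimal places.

A zero-coupon bond has a single cash flow at maturity, so its Macaulay duration equals its maturity: 2 years.
(Equivalently: 4 semi-annual periods ÷ 2 = 2 years.)

2.0000 years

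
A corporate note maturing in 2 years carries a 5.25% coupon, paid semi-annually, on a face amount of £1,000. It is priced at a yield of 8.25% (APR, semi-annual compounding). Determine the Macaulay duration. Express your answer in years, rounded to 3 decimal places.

1.922 years

Periodic yield y = 0.04125. Discount each cash flow and weight by its period:
  t   CF        PV=CF/(1+0.04125)^t    t·PV
  1        26.25        25.2101        25.2101
  2        26.25        24.2114        48.4227
  3        26.25        23.2522        69.7566
  4     1,026.25       873.0379     3,492.1517
  Σ                    945.7116     3,635.5412
Price P = Σ PV = 945.7116.
Macaulay duration = Σ(t·PV) / P = 3,635.5412 / 945.7116 = 3.84424 half-year periods.
In years: 3.84424 / 2 = 1.92212 years.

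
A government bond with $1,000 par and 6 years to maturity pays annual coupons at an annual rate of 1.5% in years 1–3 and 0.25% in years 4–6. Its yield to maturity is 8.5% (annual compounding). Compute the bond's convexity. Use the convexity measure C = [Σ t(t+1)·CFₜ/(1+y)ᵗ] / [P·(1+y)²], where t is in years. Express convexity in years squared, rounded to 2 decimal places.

33.83

With y = 0.085:
  t   CF        PV=CF/(1+0.085)^t    t·PV        t(t+1)·PV
  1        15.00        13.8249        13.8249          27.6498
  2        15.00        12.7418        25.4837          76.4510
  3        15.00        11.7436        35.2309         140.9235
  4         2.50         1.8039         7.2157          36.0787
  5         2.50         1.6626         8.3131          49.8784
  6     1,002.50       614.4775     3,686.8647      25,808.0530
  Σ                    656.2543     3,776.9329      26,139.0344
P = 656.2543.
Convexity = Σ t(t+1)·PV / [P·(1+y)²] = 26,139.0344 / (656.2543 × 1.177225) = 33.83435.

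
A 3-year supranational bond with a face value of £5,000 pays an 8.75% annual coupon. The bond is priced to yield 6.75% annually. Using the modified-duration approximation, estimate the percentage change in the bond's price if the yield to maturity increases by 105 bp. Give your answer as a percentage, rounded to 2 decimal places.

Periodic yield y = 0.0675. Modified duration first:
  t   CF        PV=CF/(1+0.0675)^t    t·PV
  1       437.50       409.8361       409.8361
  2       437.50       383.9214       767.8427
  3     5,437.50     4,469.8775    13,409.6324
  Σ                  5,263.6349    14,587.3112
P = 5,263.6349; D_Mac = 2.77134 yrs; D_mod = 2.77134/(1+0.0675) = 2.59610 yrs.
ΔP/P ≈ -D_mod · Δy = -2.59610 × (+0.0105) = -0.027259 = -2.7259%.

-2.73%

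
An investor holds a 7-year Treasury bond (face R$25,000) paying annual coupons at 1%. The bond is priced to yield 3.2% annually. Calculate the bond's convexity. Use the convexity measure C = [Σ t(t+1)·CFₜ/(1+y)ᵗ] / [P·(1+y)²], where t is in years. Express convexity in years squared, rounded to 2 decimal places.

With y = 0.032:
  t   CF        PV=CF/(1+0.032)^t    t·PV        t(t+1)·PV
  1       250.00       242.2481       242.2481         484.4961
  2       250.00       234.7365       469.4730       1,408.4190
  3       250.00       227.4578       682.3735       2,729.4941
  4       250.00       220.4049       881.6195       4,408.0977
  5       250.00       213.5706     1,067.8531       6,407.1188
  6       250.00       206.9483     1,241.6897       8,691.8278
  7    25,250.00    20,253.6594   141,775.6155   1,134,204.9241
  Σ                 21,599.0256   146,360.8725   1,158,334.3777
P = 21,599.0256.
Convexity = Σ t(t+1)·PV / [P·(1+y)²] = 1,158,334.3777 / (21,599.0256 × 1.065024) = 50.35474.

50.35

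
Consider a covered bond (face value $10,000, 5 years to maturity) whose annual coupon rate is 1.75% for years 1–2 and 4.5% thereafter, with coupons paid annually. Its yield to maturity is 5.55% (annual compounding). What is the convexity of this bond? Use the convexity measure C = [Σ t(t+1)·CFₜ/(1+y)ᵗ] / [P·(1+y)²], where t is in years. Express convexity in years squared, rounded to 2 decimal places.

25.05

With y = 0.0555:
  t   CF        PV=CF/(1+0.0555)^t    t·PV        t(t+1)·PV
  1       175.00       165.7982       165.7982         331.5964
  2       175.00       157.0802       314.1605         942.4815
  3       450.00       382.6818     1,148.0454       4,592.1815
  4       450.00       362.5597     1,450.2389       7,251.1946
  5    10,450.00     7,976.7339    39,883.6693     239,302.0158
  Σ                  9,044.8538    42,961.9123     252,419.4698
P = 9,044.8538.
Convexity = Σ t(t+1)·PV / [P·(1+y)²] = 252,419.4698 / (9,044.8538 × 1.114080) = 25.04983.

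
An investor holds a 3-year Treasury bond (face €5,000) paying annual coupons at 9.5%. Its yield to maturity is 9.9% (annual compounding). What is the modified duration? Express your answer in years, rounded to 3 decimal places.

2.499 years

Periodic yield y = 0.099. First find Macaulay duration:
  t   CF        PV=CF/(1+0.099)^t    t·PV
  1       475.00       432.2111       432.2111
  2       475.00       393.2767       786.5534
  3     5,475.00     4,124.6875    12,374.0624
  Σ                  4,950.1753    13,592.8269
P = 4,950.1753; Macaulay duration = 13,592.8269 / 4,950.1753 = 2.74593 years.
Modified duration = D_Mac / (1 + y) = 2.74593 / 1.099 = 2.49857 years.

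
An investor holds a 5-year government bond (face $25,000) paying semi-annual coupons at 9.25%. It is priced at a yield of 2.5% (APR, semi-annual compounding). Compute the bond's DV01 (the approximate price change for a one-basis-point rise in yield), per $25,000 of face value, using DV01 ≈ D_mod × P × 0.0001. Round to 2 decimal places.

Periodic yield y = 0.0125.
  t   CF        PV=CF/(1+0.0125)^t    t·PV
  1     1,156.25     1,141.9753     1,141.9753
  2     1,156.25     1,127.8768     2,255.7537
  3     1,156.25     1,113.9524     3,341.8573
  4     1,156.25     1,100.1999     4,400.7998
  5     1,156.25     1,086.6172     5,433.0861
  6     1,156.25     1,073.2022     6,439.2132
  7     1,156.25     1,059.9528     7,419.6695
  8     1,156.25     1,046.8670     8,374.9356
  9     1,156.25     1,033.9427     9,305.4840
  10   26,156.25    23,100.7011   231,007.0110
  Σ                 32,885.2875   279,119.7856
P = 32,885.2875; D_Mac = 8.48768 half-year periods = 4.24384 yrs; D_mod = 4.19145 yrs.
DV01 ≈ 4.19145 × 32,885.2875 × 0.0001 = 13.783693.

$13.78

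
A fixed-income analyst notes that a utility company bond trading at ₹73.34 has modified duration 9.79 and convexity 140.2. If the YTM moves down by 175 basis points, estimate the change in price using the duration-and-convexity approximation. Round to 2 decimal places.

Duration effect: -D_mod·Δy = -9.79 × (-0.0175) = +0.171325
Convexity effect: ½·C·(Δy)² = 0.5 × 140.2 × (-0.0175)² = +0.021468125
ΔP/P ≈ +0.171325 + 0.021468125 = +0.192793125
ΔP ≈ 73.34 × (+0.192793125) = +14.1394477875.

+₹14.14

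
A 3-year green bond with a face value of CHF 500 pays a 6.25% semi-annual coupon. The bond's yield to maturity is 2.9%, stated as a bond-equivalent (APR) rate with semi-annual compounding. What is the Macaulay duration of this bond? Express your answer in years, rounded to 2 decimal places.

2.79 years

Periodic yield y = 0.0145. Discount each cash flow and weight by its period:
  t   CF        PV=CF/(1+0.0145)^t    t·PV
  1       15.625        15.4017        15.4017
  2       15.625        15.1815        30.3631
  3       15.625        14.9646        44.8937
  4       15.625        14.7507        59.0027
  5       15.625        14.5398        72.6992
  6      515.625       472.9570     2,837.7420
  Σ                    547.7953     3,060.1023
Price P = Σ PV = 547.7953.
Macaulay duration = Σ(t·PV) / P = 3,060.1023 / 547.7953 = 5.58622 half-year periods.
In years: 5.58622 / 2 = 2.79311 years.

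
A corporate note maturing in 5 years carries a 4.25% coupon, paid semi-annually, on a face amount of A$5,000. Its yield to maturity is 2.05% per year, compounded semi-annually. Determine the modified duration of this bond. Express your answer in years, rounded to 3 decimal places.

4.536 years

Periodic yield y = 0.01025. First find Macaulay duration:
  t   CF        PV=CF/(1+0.01025)^t    t·PV
  1       106.25       105.1720       105.1720
  2       106.25       104.1049       208.2098
  3       106.25       103.0487       309.1460
  4       106.25       102.0031       408.0125
  5       106.25       100.9682       504.8410
  6       106.25        99.9438       599.6627
  7       106.25        98.9298       692.5083
  8       106.25        97.9260       783.4081
  9       106.25        96.9325       872.3921
  10    5,106.25     4,611.1949    46,111.9494
  Σ                  5,520.2238    50,595.3019
P = 5,520.2238; Macaulay duration = 50,595.3019 / 5,520.2238 = 9.16544 half-year periods = 4.58272 years.
Modified duration = D_Mac / (1 + y) = 4.58272 / 1.01025 = 4.53623 years.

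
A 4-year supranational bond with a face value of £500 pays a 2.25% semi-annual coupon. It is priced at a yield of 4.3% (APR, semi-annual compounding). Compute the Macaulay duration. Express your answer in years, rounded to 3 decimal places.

Periodic yield y = 0.0215. Discount each cash flow and weight by its period:
  t   CF        PV=CF/(1+0.0215)^t    t·PV
  1        5.625         5.5066         5.5066
  2        5.625         5.3907        10.7814
  3        5.625         5.2772        15.8317
  4        5.625         5.1662        20.6647
  5        5.625         5.0574        25.2872
  6        5.625         4.9510        29.7060
  7        5.625         4.8468        33.9275
  8      505.625       426.5025     3,412.0199
  Σ                    462.6984     3,553.7250
Price P = Σ PV = 462.6984.
Macaulay duration = Σ(t·PV) / P = 3,553.7250 / 462.6984 = 7.68043 half-year periods.
In years: 7.68043 / 2 = 3.84022 years.

3.840 years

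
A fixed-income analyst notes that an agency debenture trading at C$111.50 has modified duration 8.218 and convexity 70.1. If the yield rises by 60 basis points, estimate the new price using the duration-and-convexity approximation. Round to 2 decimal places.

C$106.14

Duration effect: -D_mod·Δy = -8.218 × (+0.006) = -0.049308
Convexity effect: ½·C·(Δy)² = 0.5 × 70.1 × (0.006)² = +0.0012618
ΔP/P ≈ -0.049308 + 0.0012618 = -0.0480462
New price ≈ 111.50 × (1 - 0.0480462) = 106.1428487.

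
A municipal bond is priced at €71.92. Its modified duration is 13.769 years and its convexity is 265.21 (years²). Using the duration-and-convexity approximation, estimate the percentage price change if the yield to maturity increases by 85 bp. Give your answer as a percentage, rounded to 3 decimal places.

-10.746%

Duration effect: -D_mod·Δy = -13.769 × (+0.0085) = -0.1170365
Convexity effect: ½·C·(Δy)² = 0.5 × 265.21 × (0.0085)² = +0.00958071125
ΔP/P ≈ -0.1170365 + 0.00958071125 = -0.10745578875
= -10.745578875%.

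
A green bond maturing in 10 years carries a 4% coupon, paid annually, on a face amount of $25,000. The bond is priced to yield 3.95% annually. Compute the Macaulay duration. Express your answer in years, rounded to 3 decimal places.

Periodic yield y = 0.0395. Discount each cash flow and weight by its year:
  t   CF        PV=CF/(1+0.0395)^t    t·PV
  1     1,000.00       962.0010       962.0010
  2     1,000.00       925.4459     1,850.8917
  3     1,000.00       890.2798     2,670.8394
  4     1,000.00       856.4500     3,425.8001
  5     1,000.00       823.9057     4,119.5287
  6     1,000.00       792.5981     4,755.5887
  7     1,000.00       762.4802     5,337.3611
  8     1,000.00       733.5066     5,868.0531
  9     1,000.00       705.6341     6,350.7069
  10   26,000.00    17,649.3376   176,493.3763
  Σ                 25,101.6390   211,834.1470
Price P = Σ PV = 25,101.6390.
Macaulay duration = Σ(t·PV) / P = 211,834.1470 / 25,101.6390 = 8.43906 years.

8.439 years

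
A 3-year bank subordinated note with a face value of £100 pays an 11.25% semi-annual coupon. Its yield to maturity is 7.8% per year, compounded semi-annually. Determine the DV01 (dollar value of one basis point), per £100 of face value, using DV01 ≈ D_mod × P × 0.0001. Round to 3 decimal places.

£0.028

Periodic yield y = 0.039.
  t   CF        PV=CF/(1+0.039)^t    t·PV
  1        5.625         5.4139         5.4139
  2        5.625         5.2106        10.4213
  3        5.625         5.0151        15.0452
  4        5.625         4.8268        19.3072
  5        5.625         4.6456        23.2282
  6      105.625        83.9602       503.7612
  Σ                    109.0722       577.1769
P = 109.0722; D_Mac = 5.29170 half-year periods = 2.64585 yrs; D_mod = 2.54653 yrs.
DV01 ≈ 2.54653 × 109.0722 × 0.0001 = 0.027776.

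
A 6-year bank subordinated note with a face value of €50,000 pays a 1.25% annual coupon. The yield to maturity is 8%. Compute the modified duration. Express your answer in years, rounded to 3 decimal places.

5.344 years

Periodic yield y = 0.08. First find Macaulay duration:
  t   CF        PV=CF/(1+0.08)^t    t·PV
  1       625.00       578.7037       578.7037
  2       625.00       535.8368     1,071.6735
  3       625.00       496.1452     1,488.4355
  4       625.00       459.3937     1,837.5746
  5       625.00       425.3645     2,126.8225
  6    50,625.00    31,902.3374   191,414.0242
  Σ                 34,397.7811   198,517.2340
P = 34,397.7811; Macaulay duration = 198,517.2340 / 34,397.7811 = 5.77122 years.
Modified duration = D_Mac / (1 + y) = 5.77122 / 1.08 = 5.34372 years.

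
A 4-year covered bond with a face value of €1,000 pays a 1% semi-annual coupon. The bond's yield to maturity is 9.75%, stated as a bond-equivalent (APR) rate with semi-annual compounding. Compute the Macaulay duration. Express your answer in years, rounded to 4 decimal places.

3.9149 years

Periodic yield y = 0.04875. Discount each cash flow and weight by its period:
  t   CF        PV=CF/(1+0.04875)^t    t·PV
  1         5.00         4.7676         4.7676
  2         5.00         4.5460         9.0919
  3         5.00         4.3347        13.0040
  4         5.00         4.1332        16.5326
  5         5.00         3.9410        19.7052
  6         5.00         3.7578        22.5470
  7         5.00         3.5832        25.0821
  8     1,005.00       686.7367     5,493.8938
  Σ                    715.8001     5,604.6242
Price P = Σ PV = 715.8001.
Macaulay duration = Σ(t·PV) / P = 5,604.6242 / 715.8001 = 7.82987 half-year periods.
In years: 7.82987 / 2 = 3.91494 years.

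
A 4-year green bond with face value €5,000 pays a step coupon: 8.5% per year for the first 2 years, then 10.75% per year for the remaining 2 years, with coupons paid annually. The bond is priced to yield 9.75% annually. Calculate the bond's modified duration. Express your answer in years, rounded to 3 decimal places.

3.227 years

Periodic yield y = 0.0975. First find Macaulay duration:
  t   CF        PV=CF/(1+0.0975)^t    t·PV
  1       425.00       387.2437       387.2437
  2       425.00       352.8417       705.6833
  3       537.50       406.5977     1,219.7930
  4     5,537.50     3,816.7668    15,267.0671
  Σ                  4,963.4499    17,579.7872
P = 4,963.4499; Macaulay duration = 17,579.7872 / 4,963.4499 = 3.54185 years.
Modified duration = D_Mac / (1 + y) = 3.54185 / 1.0975 = 3.22720 years.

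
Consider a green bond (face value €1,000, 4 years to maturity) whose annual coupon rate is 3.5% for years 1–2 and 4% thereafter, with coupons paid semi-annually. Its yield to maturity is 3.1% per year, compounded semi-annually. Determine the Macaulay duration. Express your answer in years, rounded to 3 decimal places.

3.765 years

Periodic yield y = 0.0155. Discount each cash flow and weight by its period:
  t   CF        PV=CF/(1+0.0155)^t    t·PV
  1        17.50        17.2329        17.2329
  2        17.50        16.9699        33.9397
  3        17.50        16.7108        50.1325
  4        17.50        16.4558        65.8231
  5        20.00        18.5195        92.5977
  6        20.00        18.2369       109.4213
  7        20.00        17.9585       125.7096
  8     1,020.00       901.9049     7,215.2393
  Σ                  1,023.9892     7,710.0961
Price P = Σ PV = 1,023.9892.
Macaulay duration = Σ(t·PV) / P = 7,710.0961 / 1,023.9892 = 7.52947 half-year periods.
In years: 7.52947 / 2 = 3.76474 years.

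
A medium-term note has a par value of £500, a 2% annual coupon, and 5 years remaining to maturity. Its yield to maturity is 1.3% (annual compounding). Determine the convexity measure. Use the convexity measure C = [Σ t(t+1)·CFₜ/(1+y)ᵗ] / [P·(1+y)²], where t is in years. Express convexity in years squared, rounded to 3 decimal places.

With y = 0.013:
  t   CF        PV=CF/(1+0.013)^t    t·PV        t(t+1)·PV
  1        10.00         9.8717         9.8717          19.7433
  2        10.00         9.7450        19.4900          58.4699
  3        10.00         9.6199        28.8598         115.4391
  4        10.00         9.4965        37.9859         189.9294
  5       510.00       478.1046     2,390.5231      14,343.1389
  Σ                    516.8377     2,486.7304      14,726.7206
P = 516.8377.
Convexity = Σ t(t+1)·PV / [P·(1+y)²] = 14,726.7206 / (516.8377 × 1.026169) = 27.76726.

27.767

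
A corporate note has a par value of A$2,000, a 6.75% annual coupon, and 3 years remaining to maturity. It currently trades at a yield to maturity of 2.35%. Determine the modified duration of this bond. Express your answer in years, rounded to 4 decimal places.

Periodic yield y = 0.0235. First find Macaulay duration:
  t   CF        PV=CF/(1+0.0235)^t    t·PV
  1       135.00       131.9003       131.9003
  2       135.00       128.8719       257.7437
  3     2,135.00     1,991.2892     5,973.8676
  Σ                  2,252.0614     6,363.5116
P = 2,252.0614; Macaulay duration = 6,363.5116 / 2,252.0614 = 2.82564 years.
Modified duration = D_Mac / (1 + y) = 2.82564 / 1.0235 = 2.76076 years.

2.7608 years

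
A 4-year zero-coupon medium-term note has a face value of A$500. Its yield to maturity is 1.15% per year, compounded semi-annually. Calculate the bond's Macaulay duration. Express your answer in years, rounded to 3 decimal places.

A zero-coupon bond has a single cash flow at maturity, so its Macaulay duration equals its maturity: 4 years.
(Equivalently: 8 semi-annual periods ÷ 2 = 4 years.)

4.000 years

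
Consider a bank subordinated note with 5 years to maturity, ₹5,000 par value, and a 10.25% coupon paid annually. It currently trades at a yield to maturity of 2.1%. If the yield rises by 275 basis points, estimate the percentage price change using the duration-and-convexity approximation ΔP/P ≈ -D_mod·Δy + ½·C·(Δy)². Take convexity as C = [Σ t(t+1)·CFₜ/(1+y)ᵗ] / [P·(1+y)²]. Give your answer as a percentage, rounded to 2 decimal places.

-10.67%

With y = 0.021:
  t   CF        PV=CF/(1+0.021)^t    t·PV        t(t+1)·PV
  1       512.50       501.9589       501.9589       1,003.9177
  2       512.50       491.6345       983.2691       2,949.8072
  3       512.50       481.5226     1,444.5677       5,778.2708
  4       512.50       471.6186     1,886.4743       9,432.3715
  5     5,512.50     4,968.4382    24,842.1910     149,053.1459
  Σ                  6,915.1727    29,658.4609     168,217.5132
P = 6,915.1727; D_Mac = 4.28890 yrs; D_mod = 4.20068 yrs; C = 23.33548.
Duration effect: -4.20068 × (+0.0275) = -0.115519
Convexity effect: 0.5 × 23.33548 × (0.0275)² = +0.0088237
ΔP/P ≈ -0.115519 + 0.0088237 = -0.106695 = -10.6695%.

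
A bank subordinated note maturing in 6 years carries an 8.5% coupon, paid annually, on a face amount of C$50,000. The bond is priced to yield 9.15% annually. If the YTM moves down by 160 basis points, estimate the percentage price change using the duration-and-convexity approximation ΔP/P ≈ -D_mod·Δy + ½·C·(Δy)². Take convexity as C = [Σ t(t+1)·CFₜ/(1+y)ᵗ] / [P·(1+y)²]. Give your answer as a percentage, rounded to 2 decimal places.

+7.56%

With y = 0.0915:
  t   CF        PV=CF/(1+0.0915)^t    t·PV        t(t+1)·PV
  1     4,250.00     3,893.7242     3,893.7242       7,787.4485
  2     4,250.00     3,567.3149     7,134.6298      21,403.8895
  3     4,250.00     3,268.2684     9,804.8051      39,219.2204
  4     4,250.00     2,994.2908    11,977.1630      59,885.8152
  5     4,250.00     2,743.2806    13,716.4029      82,298.4175
  6    54,250.00    32,081.6947   192,490.1685   1,347,431.1794
  Σ                 48,548.5736   239,016.8936   1,558,025.9704
P = 48,548.5736; D_Mac = 4.92325 yrs; D_mod = 4.51054 yrs; C = 26.93709.
Duration effect: -4.51054 × (-0.016) = +0.072169
Convexity effect: 0.5 × 26.93709 × (-0.016)² = +0.0034479
ΔP/P ≈ +0.072169 + 0.0034479 = +0.075617 = +7.5617%.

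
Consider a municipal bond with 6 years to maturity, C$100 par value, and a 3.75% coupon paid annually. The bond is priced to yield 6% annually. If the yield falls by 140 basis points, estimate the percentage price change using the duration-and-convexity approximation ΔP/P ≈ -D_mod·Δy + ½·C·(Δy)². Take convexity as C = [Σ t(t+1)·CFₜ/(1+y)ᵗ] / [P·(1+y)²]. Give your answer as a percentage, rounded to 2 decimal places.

With y = 0.06:
  t   CF        PV=CF/(1+0.06)^t    t·PV        t(t+1)·PV
  1         3.75         3.5377         3.5377           7.0755
  2         3.75         3.3375         6.6750          20.0249
  3         3.75         3.1486         9.4457          37.7829
  4         3.75         2.9704        11.8814          59.4070
  5         3.75         2.8022        14.0111          84.0665
  6       103.75        73.1397       438.8379       3,071.8656
  Σ                     88.9360       484.3889       3,280.2224
P = 88.9360; D_Mac = 5.44649 yrs; D_mod = 5.13820 yrs; C = 32.82569.
Duration effect: -5.13820 × (-0.014) = +0.071935
Convexity effect: 0.5 × 32.82569 × (-0.014)² = +0.0032169
ΔP/P ≈ +0.071935 + 0.0032169 = +0.075152 = +7.5152%.

+7.52%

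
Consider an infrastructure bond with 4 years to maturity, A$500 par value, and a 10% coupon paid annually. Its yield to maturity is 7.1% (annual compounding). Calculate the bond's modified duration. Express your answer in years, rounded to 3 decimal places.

3.279 years

Periodic yield y = 0.071. First find Macaulay duration:
  t   CF        PV=CF/(1+0.071)^t    t·PV
  1        50.00        46.6853        46.6853
  2        50.00        43.5904        87.1808
  3        50.00        40.7007       122.1020
  4       550.00       418.0275     1,672.1098
  Σ                    549.0039     1,928.0780
P = 549.0039; Macaulay duration = 1,928.0780 / 549.0039 = 3.51196 years.
Modified duration = D_Mac / (1 + y) = 3.51196 / 1.071 = 3.27914 years.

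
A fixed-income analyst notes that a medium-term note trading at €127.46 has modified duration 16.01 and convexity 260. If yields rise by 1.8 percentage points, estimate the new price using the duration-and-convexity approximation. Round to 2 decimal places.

€96.10

Duration effect: -D_mod·Δy = -16.01 × (+0.018) = -0.288180
Convexity effect: ½·C·(Δy)² = 0.5 × 260 × (0.018)² = +0.0421200
ΔP/P ≈ -0.288180 + 0.0421200 = -0.246060
New price ≈ 127.46 × (1 - 0.246060) = 96.0971924.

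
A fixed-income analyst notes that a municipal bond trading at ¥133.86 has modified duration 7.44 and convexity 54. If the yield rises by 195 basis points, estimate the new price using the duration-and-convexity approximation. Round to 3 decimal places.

¥115.814

Duration effect: -D_mod·Δy = -7.44 × (+0.0195) = -0.145080
Convexity effect: ½·C·(Δy)² = 0.5 × 54 × (0.0195)² = +0.01026675
ΔP/P ≈ -0.145080 + 0.01026675 = -0.13481325
New price ≈ 133.86 × (1 - 0.13481325) = 115.813898355.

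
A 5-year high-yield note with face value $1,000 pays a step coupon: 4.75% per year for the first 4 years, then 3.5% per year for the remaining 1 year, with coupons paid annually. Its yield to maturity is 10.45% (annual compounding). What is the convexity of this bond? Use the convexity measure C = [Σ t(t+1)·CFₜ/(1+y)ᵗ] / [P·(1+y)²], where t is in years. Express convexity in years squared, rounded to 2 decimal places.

With y = 0.1045:
  t   CF        PV=CF/(1+0.1045)^t    t·PV        t(t+1)·PV
  1        47.50        43.0059        43.0059          86.0118
  2        47.50        38.9370        77.8739         233.6218
  3        47.50        35.2530       105.7591         423.0364
  4        47.50        31.9176       127.6705         638.3527
  5     1,035.00       629.6682     3,148.3409      18,890.0455
  Σ                    778.7817     3,502.6504      20,271.0682
P = 778.7817.
Convexity = Σ t(t+1)·PV / [P·(1+y)²] = 20,271.0682 / (778.7817 × 1.219920) = 21.33681.

21.34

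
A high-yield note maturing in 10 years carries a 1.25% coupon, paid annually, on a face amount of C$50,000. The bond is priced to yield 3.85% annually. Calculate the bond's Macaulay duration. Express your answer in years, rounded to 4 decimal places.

Periodic yield y = 0.0385. Discount each cash flow and weight by its year:
  t   CF        PV=CF/(1+0.0385)^t    t·PV
  1       625.00       601.8296       601.8296
  2       625.00       579.5181     1,159.0362
  3       625.00       558.0338     1,674.1014
  4       625.00       537.3460     2,149.3840
  5       625.00       517.4251     2,587.1256
  6       625.00       498.2428     2,989.4567
  7       625.00       479.7716     3,358.4010
  8       625.00       461.9851     3,695.8812
  9       625.00       444.8581     4,003.7230
  10   50,625.00    34,697.6473   346,976.4725
  Σ                 39,376.6575   369,195.4111
Price P = Σ PV = 39,376.6575.
Macaulay duration = Σ(t·PV) / P = 369,195.4111 / 39,376.6575 = 9.37600 years.

9.3760 years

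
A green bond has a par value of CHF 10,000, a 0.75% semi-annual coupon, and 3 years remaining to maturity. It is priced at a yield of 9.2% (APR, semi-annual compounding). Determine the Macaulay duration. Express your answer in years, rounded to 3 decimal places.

2.968 years

Periodic yield y = 0.046. Discount each cash flow and weight by its period:
  t   CF        PV=CF/(1+0.046)^t    t·PV
  1        37.50        35.8509        35.8509
  2        37.50        34.2742        68.5485
  3        37.50        32.7670        98.3009
  4        37.50        31.3260       125.3039
  5        37.50        29.9483       149.7417
  6    10,037.50     7,663.6463    45,981.8776
  Σ                  7,827.8127    46,459.6235
Price P = Σ PV = 7,827.8127.
Macaulay duration = Σ(t·PV) / P = 46,459.6235 / 7,827.8127 = 5.93520 half-year periods.
In years: 5.93520 / 2 = 2.96760 years.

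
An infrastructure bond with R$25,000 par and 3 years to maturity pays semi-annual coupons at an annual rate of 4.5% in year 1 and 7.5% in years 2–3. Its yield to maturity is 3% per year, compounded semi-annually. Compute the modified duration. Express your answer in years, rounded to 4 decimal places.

Periodic yield y = 0.015. First find Macaulay duration:
  t   CF        PV=CF/(1+0.015)^t    t·PV
  1       562.50       554.1872       554.1872
  2       562.50       545.9972     1,091.9945
  3       937.50       896.5472     2,689.6415
  4       937.50       883.2977     3,533.1909
  5       937.50       870.2441     4,351.2203
  6    25,937.50    23,720.9381   142,325.6287
  Σ                 27,471.2115   154,545.8631
P = 27,471.2115; Macaulay duration = 154,545.8631 / 27,471.2115 = 5.62574 half-year periods = 2.81287 years.
Modified duration = D_Mac / (1 + y) = 2.81287 / 1.015 = 2.77130 years.

2.7713 years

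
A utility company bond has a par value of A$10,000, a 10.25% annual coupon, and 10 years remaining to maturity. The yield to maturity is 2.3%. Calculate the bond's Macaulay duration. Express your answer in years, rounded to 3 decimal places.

7.505 years

Periodic yield y = 0.023. Discount each cash flow and weight by its year:
  t   CF        PV=CF/(1+0.023)^t    t·PV
  1     1,025.00     1,001.9550     1,001.9550
  2     1,025.00       979.4282     1,958.8564
  3     1,025.00       957.4078     2,872.2234
  4     1,025.00       935.8825     3,743.5300
  5     1,025.00       914.8412     4,574.2058
  6     1,025.00       894.2729     5,365.6373
  7     1,025.00       874.1670     6,119.1693
  8     1,025.00       854.5132     6,836.1059
  9     1,025.00       835.3013     7,517.7118
  10   11,025.00     8,782.5830    87,825.8296
  Σ                 17,030.3521   127,815.2246
Price P = Σ PV = 17,030.3521.
Macaulay duration = Σ(t·PV) / P = 127,815.2246 / 17,030.3521 = 7.50514 years.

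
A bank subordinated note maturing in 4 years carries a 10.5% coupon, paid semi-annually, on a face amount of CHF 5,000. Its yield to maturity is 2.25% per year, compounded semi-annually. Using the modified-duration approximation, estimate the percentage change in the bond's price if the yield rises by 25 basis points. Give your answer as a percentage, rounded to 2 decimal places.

Periodic yield y = 0.01125. Modified duration first:
  t   CF        PV=CF/(1+0.01125)^t    t·PV
  1       262.50       259.5797       259.5797
  2       262.50       256.6919       513.3839
  3       262.50       253.8363       761.5089
  4       262.50       251.0124     1,004.0496
  5       262.50       248.2199     1,241.0996
  6       262.50       245.4585     1,472.7511
  7       262.50       242.7278     1,699.0948
  8     5,262.50     4,811.9802    38,495.8416
  Σ                  6,569.5068    45,447.3091
P = 6,569.5068; D_Mac = 6.91792 half-year periods = 3.45896 yrs; D_mod = 3.45896/(1+0.01125) = 3.42048 yrs.
ΔP/P ≈ -D_mod · Δy = -3.42048 × (+0.0025) = -0.008551 = -0.8551%.

-0.86%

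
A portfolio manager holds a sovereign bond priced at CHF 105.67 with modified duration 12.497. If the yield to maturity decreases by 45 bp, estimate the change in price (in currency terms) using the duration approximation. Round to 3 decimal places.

+CHF 5.943

Duration approximation: ΔP/P ≈ -D_mod · Δy = -12.497 × (-0.0045) = +0.0562365.
ΔP ≈ 105.67 × (+0.0562365) = +5.942510955.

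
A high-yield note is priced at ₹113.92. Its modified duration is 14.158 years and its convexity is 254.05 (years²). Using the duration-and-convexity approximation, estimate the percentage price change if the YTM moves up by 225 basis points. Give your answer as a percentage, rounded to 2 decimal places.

Duration effect: -D_mod·Δy = -14.158 × (+0.0225) = -0.318555
Convexity effect: ½·C·(Δy)² = 0.5 × 254.05 × (0.0225)² = +0.06430640625
ΔP/P ≈ -0.318555 + 0.06430640625 = -0.25424859375
= -25.424859375%.

-25.42%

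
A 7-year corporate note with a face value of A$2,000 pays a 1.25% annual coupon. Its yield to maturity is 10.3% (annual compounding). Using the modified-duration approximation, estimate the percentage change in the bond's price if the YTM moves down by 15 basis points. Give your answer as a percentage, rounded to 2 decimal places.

Periodic yield y = 0.103. Modified duration first:
  t   CF        PV=CF/(1+0.103)^t    t·PV
  1        25.00        22.6655        22.6655
  2        25.00        20.5489        41.0978
  3        25.00        18.6300        55.8901
  4        25.00        16.8903        67.5613
  5        25.00        15.3131        76.5654
  6        25.00        13.8831        83.2987
  7     2,025.00     1,019.5216     7,136.6513
  Σ                  1,127.4525     7,483.7301
P = 1,127.4525; D_Mac = 6.63773 yrs; D_mod = 6.63773/(1+0.103) = 6.01789 yrs.
ΔP/P ≈ -D_mod · Δy = -6.01789 × (-0.0015) = +0.009027 = +0.9027%.

+0.90%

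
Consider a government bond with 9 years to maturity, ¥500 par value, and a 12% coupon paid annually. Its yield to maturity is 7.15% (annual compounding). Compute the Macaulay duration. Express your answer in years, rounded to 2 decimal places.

6.36 years

Periodic yield y = 0.0715. Discount each cash flow and weight by its year:
  t   CF        PV=CF/(1+0.0715)^t    t·PV
  1        60.00        55.9963        55.9963
  2        60.00        52.2597       104.5194
  3        60.00        48.7725       146.3174
  4        60.00        45.5179       182.0717
  5        60.00        42.4806       212.4029
  6        60.00        39.6459       237.8754
  7        60.00        37.0004       259.0026
  8        60.00        34.5314       276.2510
  9       560.00       300.7866     2,707.0792
  Σ                    656.9911     4,181.5158
Price P = Σ PV = 656.9911.
Macaulay duration = Σ(t·PV) / P = 4,181.5158 / 656.9911 = 6.36465 years.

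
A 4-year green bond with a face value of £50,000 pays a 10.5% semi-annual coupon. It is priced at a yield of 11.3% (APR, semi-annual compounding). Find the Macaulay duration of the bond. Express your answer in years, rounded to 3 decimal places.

3.358 years

Periodic yield y = 0.0565. Discount each cash flow and weight by its period:
  t   CF        PV=CF/(1+0.0565)^t    t·PV
  1     2,625.00     2,484.6190     2,484.6190
  2     2,625.00     2,351.7454     4,703.4908
  3     2,625.00     2,225.9777     6,677.9330
  4     2,625.00     2,106.9358     8,427.7432
  5     2,625.00     1,994.2601     9,971.3005
  6     2,625.00     1,887.6101    11,325.6608
  7     2,625.00     1,786.6636    12,506.6454
  8    52,625.00    33,902.8414   271,222.7310
  Σ                 48,740.6532   327,320.1238
Price P = Σ PV = 48,740.6532.
Macaulay duration = Σ(t·PV) / P = 327,320.1238 / 48,740.6532 = 6.71555 half-year periods.
In years: 6.71555 / 2 = 3.35777 years.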